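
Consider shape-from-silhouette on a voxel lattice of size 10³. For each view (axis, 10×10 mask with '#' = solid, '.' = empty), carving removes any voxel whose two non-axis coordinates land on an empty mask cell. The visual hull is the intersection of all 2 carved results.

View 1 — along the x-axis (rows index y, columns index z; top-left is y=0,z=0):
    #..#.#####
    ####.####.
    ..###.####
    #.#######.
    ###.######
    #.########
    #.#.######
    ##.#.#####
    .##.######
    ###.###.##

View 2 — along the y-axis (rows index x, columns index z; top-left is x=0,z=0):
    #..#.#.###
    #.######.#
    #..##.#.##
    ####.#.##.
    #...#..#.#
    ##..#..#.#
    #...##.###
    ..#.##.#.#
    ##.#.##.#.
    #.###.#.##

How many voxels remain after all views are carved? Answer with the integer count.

full grid |V| = 1000
  1. axis=0 (YZ plane), |mask|=80  ⇒  voxels=800
  2. axis=1 (XZ plane), |mask|=60  ⇒  voxels=485

485 voxels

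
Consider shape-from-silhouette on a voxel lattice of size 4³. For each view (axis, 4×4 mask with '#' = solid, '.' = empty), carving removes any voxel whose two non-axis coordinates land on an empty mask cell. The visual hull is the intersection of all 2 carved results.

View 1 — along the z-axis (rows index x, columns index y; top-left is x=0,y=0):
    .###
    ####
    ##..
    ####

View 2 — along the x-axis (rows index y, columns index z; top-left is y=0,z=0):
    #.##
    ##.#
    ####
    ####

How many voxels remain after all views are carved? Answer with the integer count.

voxel count = 45

full grid |V| = 64
  1. axis=2 (XY plane), |mask|=13  ⇒  voxels=52
  2. axis=0 (YZ plane), |mask|=14  ⇒  voxels=45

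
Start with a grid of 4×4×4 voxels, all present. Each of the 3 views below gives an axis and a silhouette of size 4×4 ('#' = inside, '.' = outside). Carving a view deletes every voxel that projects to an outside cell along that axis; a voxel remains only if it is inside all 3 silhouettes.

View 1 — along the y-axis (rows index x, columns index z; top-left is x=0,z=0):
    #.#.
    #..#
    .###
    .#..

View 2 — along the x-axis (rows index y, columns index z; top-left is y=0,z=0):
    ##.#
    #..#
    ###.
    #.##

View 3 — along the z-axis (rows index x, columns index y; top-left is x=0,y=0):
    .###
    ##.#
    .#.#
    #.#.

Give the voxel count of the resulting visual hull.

remaining voxels: 16

full grid |V| = 64
V1 y: intersect with XZ mask (8 set) -- 32 left
V2 x: intersect with YZ mask (11 set) -- 22 left
V3 z: intersect with XY mask (10 set) -- 16 left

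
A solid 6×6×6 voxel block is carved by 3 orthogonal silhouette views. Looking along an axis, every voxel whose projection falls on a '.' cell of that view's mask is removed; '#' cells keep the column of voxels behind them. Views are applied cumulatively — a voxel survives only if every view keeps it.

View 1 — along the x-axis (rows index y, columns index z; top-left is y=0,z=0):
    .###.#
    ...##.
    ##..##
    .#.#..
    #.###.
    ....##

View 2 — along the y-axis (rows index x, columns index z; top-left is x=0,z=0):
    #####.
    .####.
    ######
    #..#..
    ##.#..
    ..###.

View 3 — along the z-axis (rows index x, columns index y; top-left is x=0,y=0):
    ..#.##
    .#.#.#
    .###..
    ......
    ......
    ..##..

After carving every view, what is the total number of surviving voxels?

23 voxels

before carving: 216 voxels (6×6×6)
carve view 1 (along x, YZ-mask fill 18/36): 108 voxels remain
carve view 2 (along y, XZ-mask fill 23/36): 71 voxels remain
carve view 3 (along z, XY-mask fill 11/36): 23 voxels remain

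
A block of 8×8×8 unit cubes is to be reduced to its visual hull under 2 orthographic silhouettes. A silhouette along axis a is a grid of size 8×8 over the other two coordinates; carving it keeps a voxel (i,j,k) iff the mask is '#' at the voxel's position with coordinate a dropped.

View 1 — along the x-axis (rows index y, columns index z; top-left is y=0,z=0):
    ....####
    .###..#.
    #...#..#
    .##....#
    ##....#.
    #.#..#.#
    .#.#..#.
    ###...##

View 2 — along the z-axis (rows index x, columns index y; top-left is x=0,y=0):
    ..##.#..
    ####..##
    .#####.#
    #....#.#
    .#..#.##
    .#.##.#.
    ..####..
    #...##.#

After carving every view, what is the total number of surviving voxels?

before carving: 512 voxels (8×8×8)
[1] x-view keeps 29 columns → grid now 232
[2] z-view keeps 34 columns → grid now 124

|visual hull| = 124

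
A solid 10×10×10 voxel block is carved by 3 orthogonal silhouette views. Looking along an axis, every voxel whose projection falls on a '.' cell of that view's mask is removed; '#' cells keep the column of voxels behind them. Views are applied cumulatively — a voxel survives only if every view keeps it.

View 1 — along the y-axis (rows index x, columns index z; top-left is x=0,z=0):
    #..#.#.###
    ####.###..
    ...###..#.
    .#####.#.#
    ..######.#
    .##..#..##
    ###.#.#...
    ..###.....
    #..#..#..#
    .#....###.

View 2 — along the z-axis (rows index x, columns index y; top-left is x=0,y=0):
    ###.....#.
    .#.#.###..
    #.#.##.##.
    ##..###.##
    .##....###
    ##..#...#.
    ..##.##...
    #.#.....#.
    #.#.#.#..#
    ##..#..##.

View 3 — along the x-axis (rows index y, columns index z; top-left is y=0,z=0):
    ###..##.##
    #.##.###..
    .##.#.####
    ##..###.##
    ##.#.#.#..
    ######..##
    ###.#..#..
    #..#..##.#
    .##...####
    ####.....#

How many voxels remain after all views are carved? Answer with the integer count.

voxel count = 157

full grid |V| = 1000
step 1: project along y, AND mask (52/100) → |grid| = 520
step 2: project along z, AND mask (48/100) → |grid| = 256
step 3: project along x, AND mask (61/100) → |grid| = 157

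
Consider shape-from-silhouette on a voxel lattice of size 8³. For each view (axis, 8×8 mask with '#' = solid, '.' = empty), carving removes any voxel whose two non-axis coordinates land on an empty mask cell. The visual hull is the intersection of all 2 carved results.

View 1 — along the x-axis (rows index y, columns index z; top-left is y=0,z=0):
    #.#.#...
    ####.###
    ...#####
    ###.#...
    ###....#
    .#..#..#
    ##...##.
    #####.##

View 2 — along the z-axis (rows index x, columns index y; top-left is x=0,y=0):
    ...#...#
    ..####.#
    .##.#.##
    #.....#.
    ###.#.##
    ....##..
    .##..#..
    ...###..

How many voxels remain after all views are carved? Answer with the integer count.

before carving: 512 voxels (8×8×8)
carve view 1 (along x, YZ-mask fill 37/64): 296 voxels remain
carve view 2 (along z, XY-mask fill 28/64): 131 voxels remain

remaining voxels: 131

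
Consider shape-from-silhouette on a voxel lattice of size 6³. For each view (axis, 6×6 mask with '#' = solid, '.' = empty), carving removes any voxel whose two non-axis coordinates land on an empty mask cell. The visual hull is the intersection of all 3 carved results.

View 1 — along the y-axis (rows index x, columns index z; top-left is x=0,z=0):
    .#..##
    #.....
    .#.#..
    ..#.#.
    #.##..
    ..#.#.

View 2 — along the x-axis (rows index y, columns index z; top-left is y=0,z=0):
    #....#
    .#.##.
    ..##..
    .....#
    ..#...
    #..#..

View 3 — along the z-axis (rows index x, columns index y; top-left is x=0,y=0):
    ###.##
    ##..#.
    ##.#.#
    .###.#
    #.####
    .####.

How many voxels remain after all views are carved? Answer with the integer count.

start: 6×6×6 = 216 voxels
V1 y: intersect with XZ mask (13 set) -- 78 left
V2 x: intersect with YZ mask (11 set) -- 23 left
V3 z: intersect with XY mask (25 set) -- 18 left

18 voxels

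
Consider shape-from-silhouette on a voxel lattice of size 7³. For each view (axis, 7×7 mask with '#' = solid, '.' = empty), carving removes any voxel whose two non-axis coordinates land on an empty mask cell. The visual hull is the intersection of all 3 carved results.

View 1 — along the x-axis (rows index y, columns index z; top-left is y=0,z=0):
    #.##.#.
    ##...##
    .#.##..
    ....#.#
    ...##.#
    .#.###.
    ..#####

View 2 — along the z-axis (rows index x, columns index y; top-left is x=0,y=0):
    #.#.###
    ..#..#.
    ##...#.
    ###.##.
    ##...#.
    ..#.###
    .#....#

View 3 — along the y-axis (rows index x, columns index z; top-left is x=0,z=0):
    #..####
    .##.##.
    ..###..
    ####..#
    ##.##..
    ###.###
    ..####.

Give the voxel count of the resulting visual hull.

initial block: 7^3 = 343
V1 x: intersect with YZ mask (25 set) -- 175 left
V2 z: intersect with XY mask (24 set) -- 92 left
V3 y: intersect with XZ mask (31 set) -- 59 left

remaining voxels: 59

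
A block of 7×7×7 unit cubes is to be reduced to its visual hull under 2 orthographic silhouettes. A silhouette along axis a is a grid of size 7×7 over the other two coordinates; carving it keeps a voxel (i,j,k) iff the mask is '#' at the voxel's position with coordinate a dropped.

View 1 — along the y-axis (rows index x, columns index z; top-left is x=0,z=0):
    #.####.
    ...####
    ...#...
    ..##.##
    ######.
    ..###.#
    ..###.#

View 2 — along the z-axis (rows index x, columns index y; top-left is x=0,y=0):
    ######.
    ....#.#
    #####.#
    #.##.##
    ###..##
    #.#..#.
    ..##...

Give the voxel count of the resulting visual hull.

start: 7×7×7 = 343 voxels
carve view 1 (along y, XZ-mask fill 28/49): 196 voxels remain
carve view 2 (along z, XY-mask fill 29/49): 114 voxels remain

remaining voxels: 114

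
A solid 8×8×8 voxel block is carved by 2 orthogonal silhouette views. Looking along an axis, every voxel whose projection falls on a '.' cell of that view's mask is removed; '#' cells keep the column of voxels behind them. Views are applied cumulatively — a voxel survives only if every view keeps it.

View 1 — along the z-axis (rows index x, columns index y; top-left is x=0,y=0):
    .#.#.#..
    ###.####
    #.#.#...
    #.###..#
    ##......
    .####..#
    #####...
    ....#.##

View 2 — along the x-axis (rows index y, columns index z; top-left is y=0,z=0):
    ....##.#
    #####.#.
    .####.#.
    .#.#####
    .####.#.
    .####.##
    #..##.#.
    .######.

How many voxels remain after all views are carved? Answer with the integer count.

before carving: 512 voxels (8×8×8)
carve view 1 (along z, XY-mask fill 33/64): 264 voxels remain
carve view 2 (along x, YZ-mask fill 41/64): 168 voxels remain

voxel count = 168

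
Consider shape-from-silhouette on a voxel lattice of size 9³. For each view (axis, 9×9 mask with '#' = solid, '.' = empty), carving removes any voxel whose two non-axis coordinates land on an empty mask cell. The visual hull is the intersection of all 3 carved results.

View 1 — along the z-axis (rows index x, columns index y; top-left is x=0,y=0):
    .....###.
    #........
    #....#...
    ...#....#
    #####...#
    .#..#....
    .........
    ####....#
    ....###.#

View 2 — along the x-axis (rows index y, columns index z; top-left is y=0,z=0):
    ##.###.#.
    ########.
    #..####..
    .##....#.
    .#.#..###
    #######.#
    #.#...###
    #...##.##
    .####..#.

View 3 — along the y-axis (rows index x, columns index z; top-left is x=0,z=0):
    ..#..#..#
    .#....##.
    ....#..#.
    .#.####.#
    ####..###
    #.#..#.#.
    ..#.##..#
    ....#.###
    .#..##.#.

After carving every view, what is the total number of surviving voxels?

|visual hull| = 65

initial block: 9^3 = 729
carve view 1 (along z, XY-mask fill 25/81): 225 voxels remain
carve view 2 (along x, YZ-mask fill 50/81): 141 voxels remain
carve view 3 (along y, XZ-mask fill 37/81): 65 voxels remain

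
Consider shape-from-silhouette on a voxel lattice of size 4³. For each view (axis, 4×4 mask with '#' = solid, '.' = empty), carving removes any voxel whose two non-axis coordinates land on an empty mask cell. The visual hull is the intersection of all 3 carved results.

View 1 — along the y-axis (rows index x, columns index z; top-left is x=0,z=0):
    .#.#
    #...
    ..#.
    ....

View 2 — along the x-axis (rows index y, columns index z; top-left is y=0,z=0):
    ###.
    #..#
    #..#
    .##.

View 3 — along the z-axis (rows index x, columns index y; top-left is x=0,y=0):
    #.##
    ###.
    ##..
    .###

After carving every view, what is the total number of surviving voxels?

remaining voxels: 7

initial block: 4^3 = 64
step 1: project along y, AND mask (4/16) → |grid| = 16
step 2: project along x, AND mask (9/16) → |grid| = 9
step 3: project along z, AND mask (11/16) → |grid| = 7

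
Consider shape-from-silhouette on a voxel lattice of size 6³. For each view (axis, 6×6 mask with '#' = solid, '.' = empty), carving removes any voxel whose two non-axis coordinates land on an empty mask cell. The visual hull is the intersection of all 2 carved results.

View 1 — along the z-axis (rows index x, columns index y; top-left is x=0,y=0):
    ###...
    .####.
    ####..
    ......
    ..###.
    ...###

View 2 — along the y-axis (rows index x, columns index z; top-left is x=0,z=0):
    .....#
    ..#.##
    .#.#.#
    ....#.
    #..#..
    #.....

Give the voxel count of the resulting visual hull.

|visual hull| = 36

start: 6×6×6 = 216 voxels
V1 z: intersect with XY mask (17 set) -- 102 left
V2 y: intersect with XZ mask (11 set) -- 36 left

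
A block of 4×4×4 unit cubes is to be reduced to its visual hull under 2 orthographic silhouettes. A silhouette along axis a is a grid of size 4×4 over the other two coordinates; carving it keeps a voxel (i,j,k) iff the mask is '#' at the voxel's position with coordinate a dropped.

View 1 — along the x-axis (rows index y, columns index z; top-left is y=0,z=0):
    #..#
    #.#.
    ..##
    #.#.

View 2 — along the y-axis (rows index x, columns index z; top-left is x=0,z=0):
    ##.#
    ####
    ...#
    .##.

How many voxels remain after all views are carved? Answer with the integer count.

full grid |V| = 64
after view 1 [x-axis, 8 of 16 cells solid] → remaining = 32
after view 2 [y-axis, 10 of 16 cells solid] → remaining = 18

voxel count = 18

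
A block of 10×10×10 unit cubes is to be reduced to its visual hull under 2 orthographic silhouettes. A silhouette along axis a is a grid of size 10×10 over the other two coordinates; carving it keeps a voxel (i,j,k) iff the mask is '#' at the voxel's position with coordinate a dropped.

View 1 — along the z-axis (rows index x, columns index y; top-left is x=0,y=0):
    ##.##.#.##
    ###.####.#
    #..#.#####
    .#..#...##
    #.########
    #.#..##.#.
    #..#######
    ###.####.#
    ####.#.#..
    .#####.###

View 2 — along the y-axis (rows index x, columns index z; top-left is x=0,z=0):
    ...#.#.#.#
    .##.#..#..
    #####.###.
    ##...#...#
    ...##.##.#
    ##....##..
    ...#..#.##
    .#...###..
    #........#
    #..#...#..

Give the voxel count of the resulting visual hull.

start: 10×10×10 = 1000 voxels
carve view 1 (along z, XY-mask fill 70/100): 700 voxels remain
carve view 2 (along y, XZ-mask fill 42/100): 297 voxels remain

297 voxels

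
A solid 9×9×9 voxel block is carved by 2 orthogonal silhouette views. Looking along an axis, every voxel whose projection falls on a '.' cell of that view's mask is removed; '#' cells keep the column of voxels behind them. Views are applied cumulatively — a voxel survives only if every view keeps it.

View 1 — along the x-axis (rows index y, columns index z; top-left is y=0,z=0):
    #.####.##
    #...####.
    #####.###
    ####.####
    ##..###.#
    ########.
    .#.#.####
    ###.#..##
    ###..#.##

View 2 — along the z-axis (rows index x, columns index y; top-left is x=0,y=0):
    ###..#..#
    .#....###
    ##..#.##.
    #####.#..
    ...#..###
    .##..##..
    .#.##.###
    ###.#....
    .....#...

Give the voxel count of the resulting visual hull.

start: 9×9×9 = 729 voxels
carve view 1 (along x, YZ-mask fill 60/81): 540 voxels remain
carve view 2 (along z, XY-mask fill 39/81): 251 voxels remain

|visual hull| = 251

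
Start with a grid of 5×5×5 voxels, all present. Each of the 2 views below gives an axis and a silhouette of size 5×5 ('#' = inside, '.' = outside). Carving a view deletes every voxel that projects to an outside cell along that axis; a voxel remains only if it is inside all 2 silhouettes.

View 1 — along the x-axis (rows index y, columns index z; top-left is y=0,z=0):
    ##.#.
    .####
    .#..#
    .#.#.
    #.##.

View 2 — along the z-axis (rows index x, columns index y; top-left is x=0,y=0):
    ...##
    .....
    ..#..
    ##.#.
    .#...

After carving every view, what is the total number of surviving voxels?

initial block: 5^3 = 125
after view 1 [x-axis, 14 of 25 cells solid] → remaining = 70
after view 2 [z-axis, 7 of 25 cells solid] → remaining = 20

|visual hull| = 20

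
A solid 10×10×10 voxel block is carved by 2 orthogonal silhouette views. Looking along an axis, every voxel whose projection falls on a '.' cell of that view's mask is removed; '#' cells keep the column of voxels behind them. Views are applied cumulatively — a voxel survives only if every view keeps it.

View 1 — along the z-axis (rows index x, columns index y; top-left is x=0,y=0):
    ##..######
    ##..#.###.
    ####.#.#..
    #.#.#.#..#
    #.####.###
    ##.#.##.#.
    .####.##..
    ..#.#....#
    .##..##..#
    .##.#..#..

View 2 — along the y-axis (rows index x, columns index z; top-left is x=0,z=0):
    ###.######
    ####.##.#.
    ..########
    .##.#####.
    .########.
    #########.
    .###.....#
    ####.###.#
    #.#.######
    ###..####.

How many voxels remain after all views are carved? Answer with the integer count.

full grid |V| = 1000
after view 1 [z-axis, 57 of 100 cells solid] → remaining = 570
after view 2 [y-axis, 75 of 100 cells solid] → remaining = 431

431 voxels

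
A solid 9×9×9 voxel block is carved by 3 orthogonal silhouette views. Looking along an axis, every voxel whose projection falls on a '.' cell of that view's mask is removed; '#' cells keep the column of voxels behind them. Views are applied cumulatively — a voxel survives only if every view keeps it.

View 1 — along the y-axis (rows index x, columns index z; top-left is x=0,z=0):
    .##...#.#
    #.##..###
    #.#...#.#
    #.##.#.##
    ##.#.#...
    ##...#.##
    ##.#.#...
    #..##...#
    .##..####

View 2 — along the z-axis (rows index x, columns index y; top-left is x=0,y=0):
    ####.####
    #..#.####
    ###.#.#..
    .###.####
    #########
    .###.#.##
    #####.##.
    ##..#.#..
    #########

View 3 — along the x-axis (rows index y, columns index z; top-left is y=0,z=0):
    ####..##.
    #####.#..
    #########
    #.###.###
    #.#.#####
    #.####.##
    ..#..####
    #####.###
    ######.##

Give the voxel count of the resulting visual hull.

initial block: 9^3 = 729
carve view 1 (along y, XZ-mask fill 43/81): 387 voxels remain
carve view 2 (along z, XY-mask fill 61/81): 294 voxels remain
carve view 3 (along x, YZ-mask fill 63/81): 224 voxels remain

voxel count = 224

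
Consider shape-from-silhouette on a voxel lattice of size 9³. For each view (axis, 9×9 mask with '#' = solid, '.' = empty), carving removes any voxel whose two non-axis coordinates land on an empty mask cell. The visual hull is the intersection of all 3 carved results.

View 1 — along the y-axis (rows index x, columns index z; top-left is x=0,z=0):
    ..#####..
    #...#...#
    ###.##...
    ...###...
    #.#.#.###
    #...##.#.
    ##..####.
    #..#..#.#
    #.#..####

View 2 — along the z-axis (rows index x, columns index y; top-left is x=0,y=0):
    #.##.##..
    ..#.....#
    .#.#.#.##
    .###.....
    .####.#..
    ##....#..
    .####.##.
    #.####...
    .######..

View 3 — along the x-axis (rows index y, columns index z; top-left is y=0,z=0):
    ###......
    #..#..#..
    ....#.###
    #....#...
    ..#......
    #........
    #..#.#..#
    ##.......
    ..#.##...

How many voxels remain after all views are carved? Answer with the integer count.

remaining voxels: 63

full grid |V| = 729
after view 1 [y-axis, 42 of 81 cells solid] → remaining = 378
after view 2 [z-axis, 40 of 81 cells solid] → remaining = 199
after view 3 [x-axis, 23 of 81 cells solid] → remaining = 63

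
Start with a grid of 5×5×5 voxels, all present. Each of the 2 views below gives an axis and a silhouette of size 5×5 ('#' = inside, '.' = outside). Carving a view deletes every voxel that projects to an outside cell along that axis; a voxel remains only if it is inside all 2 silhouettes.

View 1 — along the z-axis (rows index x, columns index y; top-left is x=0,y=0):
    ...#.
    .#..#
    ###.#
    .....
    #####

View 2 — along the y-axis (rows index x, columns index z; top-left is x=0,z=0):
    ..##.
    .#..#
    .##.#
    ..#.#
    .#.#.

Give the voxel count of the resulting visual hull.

start: 5×5×5 = 125 voxels
after view 1 [z-axis, 12 of 25 cells solid] → remaining = 60
after view 2 [y-axis, 11 of 25 cells solid] → remaining = 28

remaining voxels: 28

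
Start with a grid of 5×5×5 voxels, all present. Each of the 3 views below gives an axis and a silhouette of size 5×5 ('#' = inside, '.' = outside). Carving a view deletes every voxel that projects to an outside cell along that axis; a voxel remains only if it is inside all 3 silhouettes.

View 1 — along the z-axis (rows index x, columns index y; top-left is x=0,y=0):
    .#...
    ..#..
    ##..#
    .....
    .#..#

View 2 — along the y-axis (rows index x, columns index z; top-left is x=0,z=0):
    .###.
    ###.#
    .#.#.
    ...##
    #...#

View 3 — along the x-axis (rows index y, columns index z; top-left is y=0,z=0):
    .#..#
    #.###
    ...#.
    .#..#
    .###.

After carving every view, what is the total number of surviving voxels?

start: 5×5×5 = 125 voxels
V1 z: intersect with XY mask (7 set) -- 35 left
V2 y: intersect with XZ mask (13 set) -- 17 left
V3 x: intersect with YZ mask (12 set) -- 8 left

voxel count = 8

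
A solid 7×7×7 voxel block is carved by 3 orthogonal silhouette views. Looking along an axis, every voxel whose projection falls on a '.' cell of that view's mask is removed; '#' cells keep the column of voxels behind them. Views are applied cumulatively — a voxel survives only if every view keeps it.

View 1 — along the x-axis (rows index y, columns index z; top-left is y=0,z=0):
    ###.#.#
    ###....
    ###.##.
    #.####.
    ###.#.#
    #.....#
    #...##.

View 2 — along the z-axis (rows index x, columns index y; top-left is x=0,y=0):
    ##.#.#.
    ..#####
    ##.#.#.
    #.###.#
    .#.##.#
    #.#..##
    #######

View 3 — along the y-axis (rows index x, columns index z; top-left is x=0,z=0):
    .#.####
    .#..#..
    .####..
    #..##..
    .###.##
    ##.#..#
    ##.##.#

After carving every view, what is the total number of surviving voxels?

full grid |V| = 343
[1] x-view keeps 28 columns → grid now 196
[2] z-view keeps 33 columns → grid now 132
[3] y-view keeps 28 columns → grid now 70

voxel count = 70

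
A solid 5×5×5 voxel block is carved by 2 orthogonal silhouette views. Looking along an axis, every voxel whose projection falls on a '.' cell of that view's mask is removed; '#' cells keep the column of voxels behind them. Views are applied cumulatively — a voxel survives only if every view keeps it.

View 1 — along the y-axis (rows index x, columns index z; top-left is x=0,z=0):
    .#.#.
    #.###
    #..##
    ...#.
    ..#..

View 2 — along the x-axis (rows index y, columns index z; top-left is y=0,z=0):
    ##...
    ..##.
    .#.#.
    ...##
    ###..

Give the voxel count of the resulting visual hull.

remaining voxels: 25

full grid |V| = 125
V1 y: intersect with XZ mask (11 set) -- 55 left
V2 x: intersect with YZ mask (11 set) -- 25 left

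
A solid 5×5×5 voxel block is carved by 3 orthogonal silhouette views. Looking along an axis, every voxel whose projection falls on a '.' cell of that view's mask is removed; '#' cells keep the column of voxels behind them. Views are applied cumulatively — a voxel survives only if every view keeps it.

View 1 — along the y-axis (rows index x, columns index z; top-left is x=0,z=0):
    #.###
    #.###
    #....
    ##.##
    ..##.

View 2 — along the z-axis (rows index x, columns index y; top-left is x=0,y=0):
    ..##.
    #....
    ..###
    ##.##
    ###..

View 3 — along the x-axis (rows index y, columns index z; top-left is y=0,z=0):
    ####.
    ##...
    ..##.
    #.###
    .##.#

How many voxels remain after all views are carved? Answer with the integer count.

remaining voxels: 24

full grid |V| = 125
V1 y: intersect with XZ mask (15 set) -- 75 left
V2 z: intersect with XY mask (13 set) -- 37 left
V3 x: intersect with YZ mask (15 set) -- 24 left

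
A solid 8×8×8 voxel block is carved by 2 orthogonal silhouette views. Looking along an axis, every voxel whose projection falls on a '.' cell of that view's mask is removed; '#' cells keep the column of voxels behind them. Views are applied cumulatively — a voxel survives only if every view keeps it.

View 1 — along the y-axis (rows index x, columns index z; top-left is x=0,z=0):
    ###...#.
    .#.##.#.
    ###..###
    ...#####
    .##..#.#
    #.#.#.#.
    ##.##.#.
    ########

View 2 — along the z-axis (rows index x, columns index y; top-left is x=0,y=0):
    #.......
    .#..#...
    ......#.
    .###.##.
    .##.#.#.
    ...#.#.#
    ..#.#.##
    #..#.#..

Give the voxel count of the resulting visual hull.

voxel count = 115

full grid |V| = 512
V1 y: intersect with XZ mask (40 set) -- 320 left
V2 z: intersect with XY mask (23 set) -- 115 left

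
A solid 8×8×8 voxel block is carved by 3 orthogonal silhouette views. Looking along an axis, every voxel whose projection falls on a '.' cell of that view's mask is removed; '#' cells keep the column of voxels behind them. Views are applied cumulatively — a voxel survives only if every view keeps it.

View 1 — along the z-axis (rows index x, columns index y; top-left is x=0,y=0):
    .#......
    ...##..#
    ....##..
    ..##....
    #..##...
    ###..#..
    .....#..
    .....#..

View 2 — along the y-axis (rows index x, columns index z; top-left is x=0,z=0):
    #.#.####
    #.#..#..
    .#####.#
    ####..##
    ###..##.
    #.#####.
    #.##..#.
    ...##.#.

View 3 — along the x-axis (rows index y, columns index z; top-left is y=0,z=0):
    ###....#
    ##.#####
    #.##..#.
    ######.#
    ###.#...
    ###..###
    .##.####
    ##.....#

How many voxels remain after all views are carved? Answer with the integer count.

start: 8×8×8 = 512 voxels
V1 z: intersect with XY mask (17 set) -- 136 left
V2 y: intersect with XZ mask (39 set) -- 85 left
V3 x: intersect with YZ mask (41 set) -- 56 left

voxel count = 56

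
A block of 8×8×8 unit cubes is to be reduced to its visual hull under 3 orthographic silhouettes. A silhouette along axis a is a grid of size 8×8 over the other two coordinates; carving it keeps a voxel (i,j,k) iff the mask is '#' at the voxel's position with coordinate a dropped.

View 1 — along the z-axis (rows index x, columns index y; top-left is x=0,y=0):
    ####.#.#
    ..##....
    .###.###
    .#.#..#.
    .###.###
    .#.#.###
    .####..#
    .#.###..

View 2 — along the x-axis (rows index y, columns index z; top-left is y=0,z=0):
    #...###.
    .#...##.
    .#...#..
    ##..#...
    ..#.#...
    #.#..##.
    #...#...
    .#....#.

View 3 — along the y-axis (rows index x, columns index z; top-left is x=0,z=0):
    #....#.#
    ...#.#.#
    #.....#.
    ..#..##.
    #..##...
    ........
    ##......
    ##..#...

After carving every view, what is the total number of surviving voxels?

full grid |V| = 512
carve view 1 (along z, XY-mask fill 37/64): 296 voxels remain
carve view 2 (along x, YZ-mask fill 22/64): 101 voxels remain
carve view 3 (along y, XZ-mask fill 19/64): 32 voxels remain

remaining voxels: 32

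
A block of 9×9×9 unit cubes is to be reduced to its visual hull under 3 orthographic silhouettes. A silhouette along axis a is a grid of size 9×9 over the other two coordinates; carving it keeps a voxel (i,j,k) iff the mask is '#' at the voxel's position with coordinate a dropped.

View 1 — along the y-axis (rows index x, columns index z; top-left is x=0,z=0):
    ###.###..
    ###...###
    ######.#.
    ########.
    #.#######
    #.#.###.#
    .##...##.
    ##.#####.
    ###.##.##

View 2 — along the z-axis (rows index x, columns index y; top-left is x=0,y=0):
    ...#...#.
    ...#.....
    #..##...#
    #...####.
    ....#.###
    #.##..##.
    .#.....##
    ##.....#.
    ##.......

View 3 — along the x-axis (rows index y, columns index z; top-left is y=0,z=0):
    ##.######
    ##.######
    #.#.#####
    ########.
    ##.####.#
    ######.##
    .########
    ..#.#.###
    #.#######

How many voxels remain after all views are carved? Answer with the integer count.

remaining voxels: 158

full grid |V| = 729
  1. axis=1 (XZ plane), |mask|=59  ⇒  voxels=531
  2. axis=2 (XY plane), |mask|=29  ⇒  voxels=195
  3. axis=0 (YZ plane), |mask|=67  ⇒  voxels=158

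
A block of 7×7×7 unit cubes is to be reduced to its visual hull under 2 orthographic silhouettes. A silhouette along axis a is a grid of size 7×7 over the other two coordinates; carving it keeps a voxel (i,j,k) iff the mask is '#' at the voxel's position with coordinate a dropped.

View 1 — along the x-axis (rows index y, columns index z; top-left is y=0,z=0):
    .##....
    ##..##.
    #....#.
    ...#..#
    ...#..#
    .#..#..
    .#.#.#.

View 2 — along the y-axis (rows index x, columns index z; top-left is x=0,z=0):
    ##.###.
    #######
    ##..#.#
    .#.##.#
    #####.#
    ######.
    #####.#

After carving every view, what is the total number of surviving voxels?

full grid |V| = 343
  1. axis=0 (YZ plane), |mask|=17  ⇒  voxels=119
  2. axis=1 (XZ plane), |mask|=38  ⇒  voxels=95

remaining voxels: 95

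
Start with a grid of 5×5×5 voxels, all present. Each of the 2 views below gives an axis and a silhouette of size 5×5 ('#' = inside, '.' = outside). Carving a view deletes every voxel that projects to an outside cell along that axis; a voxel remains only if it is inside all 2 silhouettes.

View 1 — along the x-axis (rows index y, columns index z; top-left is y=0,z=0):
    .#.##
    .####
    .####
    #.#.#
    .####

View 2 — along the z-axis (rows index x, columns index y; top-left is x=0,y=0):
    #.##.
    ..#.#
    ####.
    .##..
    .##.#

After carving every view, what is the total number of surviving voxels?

initial block: 5^3 = 125
  1. axis=0 (YZ plane), |mask|=18  ⇒  voxels=90
  2. axis=2 (XY plane), |mask|=14  ⇒  voxels=52

52 voxels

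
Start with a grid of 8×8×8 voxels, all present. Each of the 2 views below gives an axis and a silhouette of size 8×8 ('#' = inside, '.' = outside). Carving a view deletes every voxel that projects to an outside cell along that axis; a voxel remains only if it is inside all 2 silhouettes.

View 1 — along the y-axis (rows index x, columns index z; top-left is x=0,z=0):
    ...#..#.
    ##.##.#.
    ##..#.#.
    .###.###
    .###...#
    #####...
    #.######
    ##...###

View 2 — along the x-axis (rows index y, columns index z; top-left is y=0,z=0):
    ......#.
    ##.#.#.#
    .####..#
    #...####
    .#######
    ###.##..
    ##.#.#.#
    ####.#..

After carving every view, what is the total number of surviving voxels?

remaining voxels: 179

start: 8×8×8 = 512 voxels
[1] y-view keeps 38 columns → grid now 304
[2] x-view keeps 38 columns → grid now 179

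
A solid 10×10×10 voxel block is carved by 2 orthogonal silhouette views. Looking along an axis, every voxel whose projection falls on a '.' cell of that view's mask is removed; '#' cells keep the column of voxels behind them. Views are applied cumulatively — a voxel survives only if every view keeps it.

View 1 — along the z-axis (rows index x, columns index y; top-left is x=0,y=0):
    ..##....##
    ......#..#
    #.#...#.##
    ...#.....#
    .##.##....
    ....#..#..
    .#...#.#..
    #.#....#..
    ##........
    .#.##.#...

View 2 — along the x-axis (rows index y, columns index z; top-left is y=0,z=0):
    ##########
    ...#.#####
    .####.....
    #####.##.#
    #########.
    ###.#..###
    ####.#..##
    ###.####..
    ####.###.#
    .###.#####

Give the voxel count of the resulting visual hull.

225 voxels

full grid |V| = 1000
  1. axis=2 (XY plane), |mask|=31  ⇒  voxels=310
  2. axis=0 (YZ plane), |mask|=74  ⇒  voxels=225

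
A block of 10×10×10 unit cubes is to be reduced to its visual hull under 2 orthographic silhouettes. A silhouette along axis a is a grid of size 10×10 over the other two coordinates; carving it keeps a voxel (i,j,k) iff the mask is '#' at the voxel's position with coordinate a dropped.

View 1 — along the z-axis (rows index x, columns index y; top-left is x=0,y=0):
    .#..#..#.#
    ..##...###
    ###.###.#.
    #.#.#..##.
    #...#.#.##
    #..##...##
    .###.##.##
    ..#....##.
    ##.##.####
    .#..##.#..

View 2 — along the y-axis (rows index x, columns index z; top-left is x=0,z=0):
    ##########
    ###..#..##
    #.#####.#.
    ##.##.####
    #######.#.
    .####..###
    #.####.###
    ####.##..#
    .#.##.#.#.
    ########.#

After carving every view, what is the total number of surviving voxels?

387 voxels

start: 10×10×10 = 1000 voxels
V1 z: intersect with XY mask (53 set) -- 530 left
V2 y: intersect with XZ mask (75 set) -- 387 left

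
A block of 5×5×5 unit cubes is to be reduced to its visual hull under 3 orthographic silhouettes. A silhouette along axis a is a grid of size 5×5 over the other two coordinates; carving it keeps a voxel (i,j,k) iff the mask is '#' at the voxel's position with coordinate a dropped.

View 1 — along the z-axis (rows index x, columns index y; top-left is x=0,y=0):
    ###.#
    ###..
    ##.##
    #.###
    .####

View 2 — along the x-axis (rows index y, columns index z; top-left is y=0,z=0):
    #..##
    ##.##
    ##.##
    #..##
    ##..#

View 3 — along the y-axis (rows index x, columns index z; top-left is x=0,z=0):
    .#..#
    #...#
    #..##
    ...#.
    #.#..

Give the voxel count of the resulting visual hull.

31 voxels

before carving: 125 voxels (5×5×5)
after view 1 [z-axis, 19 of 25 cells solid] → remaining = 95
after view 2 [x-axis, 17 of 25 cells solid] → remaining = 65
after view 3 [y-axis, 10 of 25 cells solid] → remaining = 31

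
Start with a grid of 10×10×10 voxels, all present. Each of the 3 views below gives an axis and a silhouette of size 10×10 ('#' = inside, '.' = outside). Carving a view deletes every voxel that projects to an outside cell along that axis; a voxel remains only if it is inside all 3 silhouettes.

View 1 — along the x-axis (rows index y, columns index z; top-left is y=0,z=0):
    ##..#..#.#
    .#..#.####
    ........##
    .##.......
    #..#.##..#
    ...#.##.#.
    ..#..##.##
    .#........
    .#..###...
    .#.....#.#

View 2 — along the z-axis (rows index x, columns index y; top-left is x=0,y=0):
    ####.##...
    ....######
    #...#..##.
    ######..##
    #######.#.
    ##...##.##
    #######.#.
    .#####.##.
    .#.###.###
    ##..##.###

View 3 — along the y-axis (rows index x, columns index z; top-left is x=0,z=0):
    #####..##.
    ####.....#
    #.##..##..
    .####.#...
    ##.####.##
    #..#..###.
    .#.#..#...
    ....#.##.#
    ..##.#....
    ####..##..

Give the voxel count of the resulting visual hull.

remaining voxels: 130

start: 10×10×10 = 1000 voxels
after view 1 [x-axis, 37 of 100 cells solid] → remaining = 370
after view 2 [z-axis, 67 of 100 cells solid] → remaining = 262
after view 3 [y-axis, 51 of 100 cells solid] → remaining = 130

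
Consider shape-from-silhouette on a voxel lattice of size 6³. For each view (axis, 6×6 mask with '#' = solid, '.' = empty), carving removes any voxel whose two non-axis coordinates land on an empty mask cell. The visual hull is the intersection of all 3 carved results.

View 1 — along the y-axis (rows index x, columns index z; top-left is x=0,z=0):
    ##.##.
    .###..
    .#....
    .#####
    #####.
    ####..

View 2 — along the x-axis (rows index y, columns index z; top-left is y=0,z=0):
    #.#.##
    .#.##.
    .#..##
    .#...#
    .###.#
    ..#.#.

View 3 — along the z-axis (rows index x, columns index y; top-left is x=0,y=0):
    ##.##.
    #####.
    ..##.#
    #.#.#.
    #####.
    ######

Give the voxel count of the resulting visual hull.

|visual hull| = 50

initial block: 6^3 = 216
  1. axis=1 (XZ plane), |mask|=22  ⇒  voxels=132
  2. axis=0 (YZ plane), |mask|=18  ⇒  voxels=65
  3. axis=2 (XY plane), |mask|=26  ⇒  voxels=50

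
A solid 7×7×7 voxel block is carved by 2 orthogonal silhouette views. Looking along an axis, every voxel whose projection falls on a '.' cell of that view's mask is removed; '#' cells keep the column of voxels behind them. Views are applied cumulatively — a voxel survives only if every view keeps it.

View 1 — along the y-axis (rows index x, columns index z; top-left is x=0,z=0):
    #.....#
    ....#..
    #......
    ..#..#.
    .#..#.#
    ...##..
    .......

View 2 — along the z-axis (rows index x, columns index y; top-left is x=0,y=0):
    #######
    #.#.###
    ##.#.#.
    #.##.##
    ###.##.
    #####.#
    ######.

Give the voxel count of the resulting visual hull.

voxel count = 60

start: 7×7×7 = 343 voxels
after view 1 [y-axis, 11 of 49 cells solid] → remaining = 77
after view 2 [z-axis, 38 of 49 cells solid] → remaining = 60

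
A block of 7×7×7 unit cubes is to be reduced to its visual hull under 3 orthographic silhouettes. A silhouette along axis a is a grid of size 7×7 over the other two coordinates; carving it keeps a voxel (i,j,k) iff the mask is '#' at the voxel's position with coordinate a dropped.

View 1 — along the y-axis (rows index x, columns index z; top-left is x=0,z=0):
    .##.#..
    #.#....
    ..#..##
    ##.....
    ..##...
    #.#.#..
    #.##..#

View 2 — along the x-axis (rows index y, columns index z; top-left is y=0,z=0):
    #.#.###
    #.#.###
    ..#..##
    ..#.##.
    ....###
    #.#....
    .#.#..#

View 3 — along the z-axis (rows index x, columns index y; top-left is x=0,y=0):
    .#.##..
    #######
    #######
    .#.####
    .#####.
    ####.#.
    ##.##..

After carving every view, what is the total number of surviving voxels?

voxel count = 54

full grid |V| = 343
carve view 1 (along y, XZ-mask fill 19/49): 133 voxels remain
carve view 2 (along x, YZ-mask fill 24/49): 69 voxels remain
carve view 3 (along z, XY-mask fill 36/49): 54 voxels remain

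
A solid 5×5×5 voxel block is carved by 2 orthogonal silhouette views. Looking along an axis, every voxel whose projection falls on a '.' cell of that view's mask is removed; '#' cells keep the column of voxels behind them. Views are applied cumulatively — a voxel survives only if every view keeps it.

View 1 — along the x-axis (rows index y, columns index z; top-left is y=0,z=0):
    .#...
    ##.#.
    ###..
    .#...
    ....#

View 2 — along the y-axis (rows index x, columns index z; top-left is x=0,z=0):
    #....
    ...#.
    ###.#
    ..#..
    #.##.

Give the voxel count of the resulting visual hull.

start: 5×5×5 = 125 voxels
[1] x-view keeps 9 columns → grid now 45
[2] y-view keeps 10 columns → grid now 16

remaining voxels: 16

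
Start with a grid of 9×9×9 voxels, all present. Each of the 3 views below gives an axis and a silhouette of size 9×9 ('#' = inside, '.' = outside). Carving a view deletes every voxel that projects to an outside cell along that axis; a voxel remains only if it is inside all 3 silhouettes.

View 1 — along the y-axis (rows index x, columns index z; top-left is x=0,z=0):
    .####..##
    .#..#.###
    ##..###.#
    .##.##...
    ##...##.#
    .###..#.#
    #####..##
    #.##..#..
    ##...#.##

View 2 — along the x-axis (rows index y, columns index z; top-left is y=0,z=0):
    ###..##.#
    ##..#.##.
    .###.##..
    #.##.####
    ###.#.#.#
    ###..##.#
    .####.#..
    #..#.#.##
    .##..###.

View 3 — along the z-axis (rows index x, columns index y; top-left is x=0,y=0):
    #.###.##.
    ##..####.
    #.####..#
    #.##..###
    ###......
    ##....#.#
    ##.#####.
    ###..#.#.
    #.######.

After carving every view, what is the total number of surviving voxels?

169 voxels

initial block: 9^3 = 729
[1] y-view keeps 47 columns → grid now 423
[2] x-view keeps 50 columns → grid now 267
[3] z-view keeps 50 columns → grid now 169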